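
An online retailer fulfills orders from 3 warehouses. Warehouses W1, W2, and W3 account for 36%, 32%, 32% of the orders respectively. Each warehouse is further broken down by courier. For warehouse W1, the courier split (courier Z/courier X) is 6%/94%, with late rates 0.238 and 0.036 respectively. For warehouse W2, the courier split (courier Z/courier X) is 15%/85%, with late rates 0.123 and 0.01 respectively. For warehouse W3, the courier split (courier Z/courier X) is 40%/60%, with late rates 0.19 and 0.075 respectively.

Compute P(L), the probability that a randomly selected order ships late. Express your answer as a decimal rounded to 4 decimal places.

P(L) ≈ 0.0647

P(L|W1) = 0.06·0.238 + 0.94·0.036 = 0.01428 + 0.03384 = 0.04812
P(L|W2) = 0.15·0.123 + 0.85·0.01 = 0.01845 + 0.0085 = 0.02695
P(L|W3) = 0.4·0.19 + 0.6·0.075 = 0.076 + 0.045 = 0.121
Then overall,
P(L) = 0.36·0.04812 + 0.32·0.02695 + 0.32·0.121
      = 0.0173232 + 0.008624 + 0.03872 = 0.0646672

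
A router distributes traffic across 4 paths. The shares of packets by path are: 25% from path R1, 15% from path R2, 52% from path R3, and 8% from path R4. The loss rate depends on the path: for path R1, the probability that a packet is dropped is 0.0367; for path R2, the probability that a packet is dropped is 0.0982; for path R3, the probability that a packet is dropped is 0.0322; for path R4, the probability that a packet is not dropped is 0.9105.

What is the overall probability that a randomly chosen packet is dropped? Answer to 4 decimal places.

0.0478

P(L|R4) = 1 − 0.9105 = 0.0895.
P(L) = P(L|R1)·P(R1) + P(L|R2)·P(R2) + P(L|R3)·P(R3) + P(L|R4)·P(R4)
      = 0.0367·0.25 + 0.0982·0.15 + 0.0322·0.52 + 0.0895·0.08
      = 0.009175 + 0.01473 + 0.016744 + 0.00716 = 0.047809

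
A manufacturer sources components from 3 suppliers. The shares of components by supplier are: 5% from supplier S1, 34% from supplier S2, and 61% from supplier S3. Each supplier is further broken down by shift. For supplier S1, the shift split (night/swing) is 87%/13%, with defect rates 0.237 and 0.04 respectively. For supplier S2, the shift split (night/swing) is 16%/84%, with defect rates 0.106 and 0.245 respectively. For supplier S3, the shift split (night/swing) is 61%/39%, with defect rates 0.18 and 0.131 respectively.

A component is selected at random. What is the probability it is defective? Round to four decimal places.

P(D|S1) = 0.87·0.237 + 0.13·0.04 = 0.20619 + 0.0052 = 0.21139
P(D|S2) = 0.16·0.106 + 0.84·0.245 = 0.01696 + 0.2058 = 0.22276
P(D|S3) = 0.61·0.18 + 0.39·0.131 = 0.1098 + 0.05109 = 0.16089
Then overall,
P(D) = 0.05·0.21139 + 0.34·0.22276 + 0.61·0.16089
      = 0.0105695 + 0.0757384 + 0.0981429 = 0.1844508

0.1845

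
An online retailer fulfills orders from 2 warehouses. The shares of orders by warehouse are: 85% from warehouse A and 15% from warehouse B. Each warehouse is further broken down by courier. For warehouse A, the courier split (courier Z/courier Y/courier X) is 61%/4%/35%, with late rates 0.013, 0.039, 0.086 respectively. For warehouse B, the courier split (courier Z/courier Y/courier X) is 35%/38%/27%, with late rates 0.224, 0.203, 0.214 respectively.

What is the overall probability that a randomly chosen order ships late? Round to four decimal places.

P(L|A) = 0.61·0.013 + 0.04·0.039 + 0.35·0.086 = 0.00793 + 0.00156 + 0.0301 = 0.03959
P(L|B) = 0.35·0.224 + 0.38·0.203 + 0.27·0.214 = 0.0784 + 0.07714 + 0.05778 = 0.21332
By total probability over the outer partition,
P(L) = 0.85·0.03959 + 0.15·0.21332
      = 0.0336515 + 0.031998 = 0.0656495

P(L) ≈ 0.0656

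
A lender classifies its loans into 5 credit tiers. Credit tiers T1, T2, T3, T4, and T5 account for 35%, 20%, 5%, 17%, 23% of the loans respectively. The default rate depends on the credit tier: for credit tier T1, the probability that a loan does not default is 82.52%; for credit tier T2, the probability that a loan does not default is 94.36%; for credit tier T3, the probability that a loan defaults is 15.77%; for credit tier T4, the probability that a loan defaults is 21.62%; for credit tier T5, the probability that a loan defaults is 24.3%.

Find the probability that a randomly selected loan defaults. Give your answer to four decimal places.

0.1730

P(D|T1) = 1 − 0.8252 = 0.1748.
P(D|T2) = 1 − 0.9436 = 0.0564.
P(D) = P(D|T1)·P(T1) + P(D|T2)·P(T2) + P(D|T3)·P(T3) + P(D|T4)·P(T4) + P(D|T5)·P(T5)
      = 0.1748·0.35 + 0.0564·0.2 + 0.1577·0.05 + 0.2162·0.17 + 0.243·0.23
      = 0.06118 + 0.01128 + 0.007885 + 0.036754 + 0.05589 = 0.172989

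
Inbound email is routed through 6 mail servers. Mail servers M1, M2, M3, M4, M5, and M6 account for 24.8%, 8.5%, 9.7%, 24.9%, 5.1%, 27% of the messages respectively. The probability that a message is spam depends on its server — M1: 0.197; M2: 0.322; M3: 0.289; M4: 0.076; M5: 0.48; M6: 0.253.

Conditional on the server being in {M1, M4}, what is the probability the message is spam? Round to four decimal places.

P(S|J) ≈ 0.1364

Let J = {M1, M4}.
P(J) = 0.248 + 0.249 = 0.497.
P(S ∩ J) = 0.197·0.248 + 0.076·0.249 = 0.048856 + 0.018924 = 0.06778.
P(S | J) = 0.06778 / 0.497 = 0.136378…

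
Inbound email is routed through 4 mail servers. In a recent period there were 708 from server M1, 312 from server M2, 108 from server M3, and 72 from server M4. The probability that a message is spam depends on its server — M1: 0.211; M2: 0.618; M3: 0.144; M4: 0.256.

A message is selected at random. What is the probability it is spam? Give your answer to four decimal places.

0.3135

Total: 708 + 312 + 108 + 72 = 1200.
P(M1) = 708/1200 = 0.59. P(M2) = 312/1200 = 0.26. P(M3) = 108/1200 = 0.09. P(M4) = 72/1200 = 0.06.
By the law of total probability,
P(S) = P(S|M1)·P(M1) + P(S|M2)·P(M2) + P(S|M3)·P(M3) + P(S|M4)·P(M4)
      = 0.211·0.59 + 0.618·0.26 + 0.144·0.09 + 0.256·0.06
      = 0.12449 + 0.16068 + 0.01296 + 0.01536 = 0.31349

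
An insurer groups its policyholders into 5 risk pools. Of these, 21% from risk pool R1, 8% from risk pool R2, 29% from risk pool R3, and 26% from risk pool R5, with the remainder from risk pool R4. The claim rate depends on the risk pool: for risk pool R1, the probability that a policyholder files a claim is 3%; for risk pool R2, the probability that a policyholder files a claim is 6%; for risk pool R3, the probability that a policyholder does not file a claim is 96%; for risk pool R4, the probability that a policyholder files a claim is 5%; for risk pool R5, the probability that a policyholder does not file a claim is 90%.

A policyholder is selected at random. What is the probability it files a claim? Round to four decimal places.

P(R4) = 1 − (0.21 + 0.08 + 0.29 + 0.26) = 0.16.
P(C|R3) = 1 − 0.96 = 0.04.
P(C|R5) = 1 − 0.9 = 0.1.
Summing over the partition,
P(C) = P(C|R1)·P(R1) + P(C|R2)·P(R2) + P(C|R3)·P(R3) + P(C|R4)·P(R4) + P(C|R5)·P(R5)
      = 0.03·0.21 + 0.06·0.08 + 0.04·0.29 + 0.05·0.16 + 0.1·0.26
      = 0.0063 + 0.0048 + 0.0116 + 0.008 + 0.026 = 0.0567

0.0567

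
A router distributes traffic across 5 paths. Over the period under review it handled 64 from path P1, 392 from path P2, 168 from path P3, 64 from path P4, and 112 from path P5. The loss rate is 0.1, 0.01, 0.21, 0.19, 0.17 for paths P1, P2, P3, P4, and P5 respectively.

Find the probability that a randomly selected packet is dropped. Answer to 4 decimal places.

Total: 64 + 392 + 168 + 64 + 112 = 800.
P(P1) = 64/800 = 0.08. P(P2) = 392/800 = 0.49. P(P3) = 168/800 = 0.21. P(P4) = 64/800 = 0.08. P(P5) = 112/800 = 0.14.
P(L) = P(L|P1)·P(P1) + P(L|P2)·P(P2) + P(L|P3)·P(P3) + P(L|P4)·P(P4) + P(L|P5)·P(P5)
      = 0.1·0.08 + 0.01·0.49 + 0.21·0.21 + 0.19·0.08 + 0.17·0.14
      = 0.008 + 0.0049 + 0.0441 + 0.0152 + 0.0238 = 0.096

P(L) ≈ 0.0960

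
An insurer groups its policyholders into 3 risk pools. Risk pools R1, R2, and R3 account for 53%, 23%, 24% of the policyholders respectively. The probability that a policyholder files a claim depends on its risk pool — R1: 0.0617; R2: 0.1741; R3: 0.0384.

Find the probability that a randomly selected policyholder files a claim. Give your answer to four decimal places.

P(C) = P(C|R1)·P(R1) + P(C|R2)·P(R2) + P(C|R3)·P(R3)
      = 0.0617·0.53 + 0.1741·0.23 + 0.0384·0.24
      = 0.032701 + 0.040043 + 0.009216 = 0.08196

P(C) ≈ 0.0820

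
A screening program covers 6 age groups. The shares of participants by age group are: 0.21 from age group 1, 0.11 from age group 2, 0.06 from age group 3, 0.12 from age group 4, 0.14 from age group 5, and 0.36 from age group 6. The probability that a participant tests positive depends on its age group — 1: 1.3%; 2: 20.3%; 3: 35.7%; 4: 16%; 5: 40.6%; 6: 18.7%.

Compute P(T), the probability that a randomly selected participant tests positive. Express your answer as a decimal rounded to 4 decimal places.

P(T) = P(T|1)·P(1) + P(T|2)·P(2) + P(T|3)·P(3) + P(T|4)·P(4) + P(T|5)·P(5) + P(T|6)·P(6)
      = 0.013·0.21 + 0.203·0.11 + 0.357·0.06 + 0.16·0.12 + 0.406·0.14 + 0.187·0.36
      = 0.00273 + 0.02233 + 0.02142 + 0.0192 + 0.05684 + 0.06732 = 0.18984

0.1898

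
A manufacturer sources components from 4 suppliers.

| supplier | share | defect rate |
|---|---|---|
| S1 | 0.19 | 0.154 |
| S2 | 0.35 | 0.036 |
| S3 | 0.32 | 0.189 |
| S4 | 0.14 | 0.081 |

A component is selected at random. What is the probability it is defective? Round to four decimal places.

0.1137

P(D) = P(D|S1)·P(S1) + P(D|S2)·P(S2) + P(D|S3)·P(S3) + P(D|S4)·P(S4)
      = 0.154·0.19 + 0.036·0.35 + 0.189·0.32 + 0.081·0.14
      = 0.02926 + 0.0126 + 0.06048 + 0.01134 = 0.11368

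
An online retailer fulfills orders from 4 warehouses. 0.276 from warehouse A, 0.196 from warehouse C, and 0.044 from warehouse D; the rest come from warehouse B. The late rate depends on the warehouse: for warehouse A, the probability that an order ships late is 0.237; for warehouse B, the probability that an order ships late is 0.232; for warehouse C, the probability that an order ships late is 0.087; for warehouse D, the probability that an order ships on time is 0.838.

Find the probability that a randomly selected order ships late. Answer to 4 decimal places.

0.2019

P(B) = 1 − (0.276 + 0.196 + 0.044) = 0.484.
P(L|D) = 1 − 0.838 = 0.162.
P(L) = P(L|A)·P(A) + P(L|B)·P(B) + P(L|C)·P(C) + P(L|D)·P(D)
      = 0.237·0.276 + 0.232·0.484 + 0.087·0.196 + 0.162·0.044
      = 0.065412 + 0.112288 + 0.017052 + 0.007128 = 0.20188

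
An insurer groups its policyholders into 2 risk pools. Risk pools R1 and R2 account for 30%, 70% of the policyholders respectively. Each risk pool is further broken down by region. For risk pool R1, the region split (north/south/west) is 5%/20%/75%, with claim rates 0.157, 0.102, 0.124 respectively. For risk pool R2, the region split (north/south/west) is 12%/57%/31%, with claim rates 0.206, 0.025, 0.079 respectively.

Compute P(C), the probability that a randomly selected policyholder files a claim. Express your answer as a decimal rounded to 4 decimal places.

P(C) ≈ 0.0808

P(C|R1) = 0.05·0.157 + 0.2·0.102 + 0.75·0.124 = 0.00785 + 0.0204 + 0.093 = 0.12125
P(C|R2) = 0.12·0.206 + 0.57·0.025 + 0.31·0.079 = 0.02472 + 0.01425 + 0.02449 = 0.06346
By total probability over the outer partition,
P(C) = 0.3·0.12125 + 0.7·0.06346
      = 0.036375 + 0.044422 = 0.080797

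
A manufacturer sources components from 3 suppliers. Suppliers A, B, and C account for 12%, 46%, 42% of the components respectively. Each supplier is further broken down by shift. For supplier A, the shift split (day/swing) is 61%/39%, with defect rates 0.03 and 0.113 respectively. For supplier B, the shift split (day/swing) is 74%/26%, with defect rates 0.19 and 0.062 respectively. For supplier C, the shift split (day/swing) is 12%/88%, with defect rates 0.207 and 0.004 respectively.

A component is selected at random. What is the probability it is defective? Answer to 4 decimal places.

P(D|A) = 0.61·0.03 + 0.39·0.113 = 0.0183 + 0.04407 = 0.06237
P(D|B) = 0.74·0.19 + 0.26·0.062 = 0.1406 + 0.01612 = 0.15672
P(D|C) = 0.12·0.207 + 0.88·0.004 = 0.02484 + 0.00352 = 0.02836
Then overall,
P(D) = 0.12·0.06237 + 0.46·0.15672 + 0.42·0.02836
      = 0.0074844 + 0.0720912 + 0.0119112 = 0.0914868

P(D) ≈ 0.0915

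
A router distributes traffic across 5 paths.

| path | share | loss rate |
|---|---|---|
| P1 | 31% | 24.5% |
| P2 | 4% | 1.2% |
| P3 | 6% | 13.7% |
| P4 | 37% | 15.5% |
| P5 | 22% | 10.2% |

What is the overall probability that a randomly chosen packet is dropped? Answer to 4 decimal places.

Using total probability over the partition,
P(L) = P(L|P1)·P(P1) + P(L|P2)·P(P2) + P(L|P3)·P(P3) + P(L|P4)·P(P4) + P(L|P5)·P(P5)
      = 0.245·0.31 + 0.012·0.04 + 0.137·0.06 + 0.155·0.37 + 0.102·0.22
      = 0.07595 + 0.00048 + 0.00822 + 0.05735 + 0.02244 = 0.16444

P(L) ≈ 0.1644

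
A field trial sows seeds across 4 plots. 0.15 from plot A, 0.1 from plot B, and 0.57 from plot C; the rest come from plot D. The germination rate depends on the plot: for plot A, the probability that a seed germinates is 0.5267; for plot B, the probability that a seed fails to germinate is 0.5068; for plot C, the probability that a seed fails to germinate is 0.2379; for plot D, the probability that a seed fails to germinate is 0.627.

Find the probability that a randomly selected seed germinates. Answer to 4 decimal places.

0.6299

P(D) = 1 − (0.15 + 0.1 + 0.57) = 0.18.
P(G|B) = 1 − 0.5068 = 0.4932.
P(G|C) = 1 − 0.2379 = 0.7621.
P(G|D) = 1 − 0.627 = 0.373.
P(G) = P(G|A)·P(A) + P(G|B)·P(B) + P(G|C)·P(C) + P(G|D)·P(D)
      = 0.5267·0.15 + 0.4932·0.1 + 0.7621·0.57 + 0.373·0.18
      = 0.079005 + 0.04932 + 0.434397 + 0.06714 = 0.629862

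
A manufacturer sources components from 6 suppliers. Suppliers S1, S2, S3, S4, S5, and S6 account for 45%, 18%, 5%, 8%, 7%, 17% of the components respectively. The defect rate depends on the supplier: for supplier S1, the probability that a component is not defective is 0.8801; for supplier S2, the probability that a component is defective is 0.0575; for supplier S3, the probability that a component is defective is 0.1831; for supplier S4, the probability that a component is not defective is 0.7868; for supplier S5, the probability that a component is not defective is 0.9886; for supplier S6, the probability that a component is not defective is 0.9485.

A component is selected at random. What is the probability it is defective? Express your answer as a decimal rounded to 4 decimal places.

P(D|S1) = 1 − 0.8801 = 0.1199.
P(D|S4) = 1 − 0.7868 = 0.2132.
P(D|S5) = 1 − 0.9886 = 0.0114.
P(D|S6) = 1 − 0.9485 = 0.0515.
Using total probability over the partition,
P(D) = P(D|S1)·P(S1) + P(D|S2)·P(S2) + P(D|S3)·P(S3) + P(D|S4)·P(S4) + P(D|S5)·P(S5) + P(D|S6)·P(S6)
      = 0.1199·0.45 + 0.0575·0.18 + 0.1831·0.05 + 0.2132·0.08 + 0.0114·0.07 + 0.0515·0.17
      = 0.053955 + 0.01035 + 0.009155 + 0.017056 + 0.000798 + 0.008755 = 0.100069

0.1001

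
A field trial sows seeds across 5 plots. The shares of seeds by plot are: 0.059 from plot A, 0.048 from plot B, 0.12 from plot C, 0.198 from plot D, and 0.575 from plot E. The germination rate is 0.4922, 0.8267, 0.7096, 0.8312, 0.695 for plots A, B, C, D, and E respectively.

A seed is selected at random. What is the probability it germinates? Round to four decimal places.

By the law of total probability,
P(G) = P(G|A)·P(A) + P(G|B)·P(B) + P(G|C)·P(C) + P(G|D)·P(D) + P(G|E)·P(E)
      = 0.4922·0.059 + 0.8267·0.048 + 0.7096·0.12 + 0.8312·0.198 + 0.695·0.575
      = 0.0290398 + 0.0396816 + 0.085152 + 0.1645776 + 0.399625 = 0.718076

0.7181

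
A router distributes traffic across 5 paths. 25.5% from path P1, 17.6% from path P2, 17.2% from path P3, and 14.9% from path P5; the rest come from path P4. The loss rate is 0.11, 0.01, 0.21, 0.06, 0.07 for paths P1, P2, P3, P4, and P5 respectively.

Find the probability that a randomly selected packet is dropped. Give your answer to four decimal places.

P(P4) = 1 − (0.255 + 0.176 + 0.172 + 0.149) = 0.248.
P(L) = P(L|P1)·P(P1) + P(L|P2)·P(P2) + P(L|P3)·P(P3) + P(L|P4)·P(P4) + P(L|P5)·P(P5)
      = 0.11·0.255 + 0.01·0.176 + 0.21·0.172 + 0.06·0.248 + 0.07·0.149
      = 0.02805 + 0.00176 + 0.03612 + 0.01488 + 0.01043 = 0.09124

0.0912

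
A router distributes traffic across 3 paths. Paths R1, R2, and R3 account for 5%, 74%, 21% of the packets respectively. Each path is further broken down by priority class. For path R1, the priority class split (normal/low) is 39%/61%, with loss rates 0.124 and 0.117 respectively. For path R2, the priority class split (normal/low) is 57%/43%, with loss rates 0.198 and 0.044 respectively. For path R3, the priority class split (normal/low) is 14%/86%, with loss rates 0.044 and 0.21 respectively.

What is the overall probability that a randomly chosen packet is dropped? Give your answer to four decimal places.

P(L) ≈ 0.1427

P(L|R1) = 0.39·0.124 + 0.61·0.117 = 0.04836 + 0.07137 = 0.11973
P(L|R2) = 0.57·0.198 + 0.43·0.044 = 0.11286 + 0.01892 = 0.13178
P(L|R3) = 0.14·0.044 + 0.86·0.21 = 0.00616 + 0.1806 = 0.18676
By total probability over the outer partition,
P(L) = 0.05·0.11973 + 0.74·0.13178 + 0.21·0.18676
      = 0.0059865 + 0.0975172 + 0.0392196 = 0.1427233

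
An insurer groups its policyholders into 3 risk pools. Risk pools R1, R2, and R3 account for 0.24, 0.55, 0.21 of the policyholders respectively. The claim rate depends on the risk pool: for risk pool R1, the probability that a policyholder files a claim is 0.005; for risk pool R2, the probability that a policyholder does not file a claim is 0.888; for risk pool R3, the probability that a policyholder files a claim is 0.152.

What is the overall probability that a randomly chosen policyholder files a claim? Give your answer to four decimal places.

P(C|R2) = 1 − 0.888 = 0.112.
P(C) = P(C|R1)·P(R1) + P(C|R2)·P(R2) + P(C|R3)·P(R3)
      = 0.005·0.24 + 0.112·0.55 + 0.152·0.21
      = 0.0012 + 0.0616 + 0.03192 = 0.09472

P(C) ≈ 0.0947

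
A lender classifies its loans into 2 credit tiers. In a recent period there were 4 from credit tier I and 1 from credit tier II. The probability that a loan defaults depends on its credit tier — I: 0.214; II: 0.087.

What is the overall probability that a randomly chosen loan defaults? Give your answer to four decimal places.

Total: 4 + 1 = 5.
P(I) = 4/5 = 0.8. P(II) = 1/5 = 0.2.
Summing over the partition,
P(D) = P(D|I)·P(I) + P(D|II)·P(II)
      = 0.214·0.8 + 0.087·0.2
      = 0.1712 + 0.0174 = 0.1886

0.1886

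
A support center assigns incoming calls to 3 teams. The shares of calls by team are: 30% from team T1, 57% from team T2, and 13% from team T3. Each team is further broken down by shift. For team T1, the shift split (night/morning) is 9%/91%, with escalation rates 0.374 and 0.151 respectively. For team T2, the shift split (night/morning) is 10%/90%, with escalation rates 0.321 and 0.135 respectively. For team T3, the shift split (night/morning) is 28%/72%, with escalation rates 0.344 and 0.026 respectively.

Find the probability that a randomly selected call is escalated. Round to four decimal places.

0.1538

P(E|T1) = 0.09·0.374 + 0.91·0.151 = 0.03366 + 0.13741 = 0.17107
P(E|T2) = 0.1·0.321 + 0.9·0.135 = 0.0321 + 0.1215 = 0.1536
P(E|T3) = 0.28·0.344 + 0.72·0.026 = 0.09632 + 0.01872 = 0.11504
Then overall,
P(E) = 0.3·0.17107 + 0.57·0.1536 + 0.13·0.11504
      = 0.051321 + 0.087552 + 0.0149552 = 0.1538282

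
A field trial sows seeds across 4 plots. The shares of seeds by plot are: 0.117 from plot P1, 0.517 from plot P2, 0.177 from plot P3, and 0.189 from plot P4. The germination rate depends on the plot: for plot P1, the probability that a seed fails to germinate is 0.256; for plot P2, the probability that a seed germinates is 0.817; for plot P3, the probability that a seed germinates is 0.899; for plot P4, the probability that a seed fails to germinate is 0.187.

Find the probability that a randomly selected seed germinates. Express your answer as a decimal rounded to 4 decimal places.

P(G) ≈ 0.8222

P(G|P1) = 1 − 0.256 = 0.744.
P(G|P4) = 1 − 0.187 = 0.813.
P(G) = P(G|P1)·P(P1) + P(G|P2)·P(P2) + P(G|P3)·P(P3) + P(G|P4)·P(P4)
      = 0.744·0.117 + 0.817·0.517 + 0.899·0.177 + 0.813·0.189
      = 0.087048 + 0.422389 + 0.159123 + 0.153657 = 0.822217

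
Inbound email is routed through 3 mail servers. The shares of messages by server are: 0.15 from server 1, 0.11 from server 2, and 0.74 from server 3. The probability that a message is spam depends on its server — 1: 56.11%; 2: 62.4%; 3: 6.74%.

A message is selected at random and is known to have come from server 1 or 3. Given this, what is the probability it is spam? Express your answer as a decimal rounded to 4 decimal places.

Let J = {1, 3}.
P(J) = 0.15 + 0.74 = 0.89.
P(S ∩ J) = 0.5611·0.15 + 0.0674·0.74 = 0.084165 + 0.049876 = 0.134041.
P(S | J) = 0.134041 / 0.89 = 0.150608…

P(S|J) ≈ 0.1506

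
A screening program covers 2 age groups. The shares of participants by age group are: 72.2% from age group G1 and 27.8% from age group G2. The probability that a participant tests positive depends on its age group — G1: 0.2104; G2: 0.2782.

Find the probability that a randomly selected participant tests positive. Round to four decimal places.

0.2292

P(T) = P(T|G1)·P(G1) + P(T|G2)·P(G2)
      = 0.2104·0.722 + 0.2782·0.278
      = 0.1519088 + 0.0773396 = 0.2292484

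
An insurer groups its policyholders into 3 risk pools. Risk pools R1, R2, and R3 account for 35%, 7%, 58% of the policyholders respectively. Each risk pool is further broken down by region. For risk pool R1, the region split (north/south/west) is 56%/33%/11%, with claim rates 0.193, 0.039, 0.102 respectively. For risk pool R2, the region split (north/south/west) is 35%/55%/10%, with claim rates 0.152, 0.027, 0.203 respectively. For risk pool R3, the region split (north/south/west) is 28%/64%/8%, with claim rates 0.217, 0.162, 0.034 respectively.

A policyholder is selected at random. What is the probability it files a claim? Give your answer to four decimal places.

P(C) ≈ 0.1494

P(C|R1) = 0.56·0.193 + 0.33·0.039 + 0.11·0.102 = 0.10808 + 0.01287 + 0.01122 = 0.13217
P(C|R2) = 0.35·0.152 + 0.55·0.027 + 0.1·0.203 = 0.0532 + 0.01485 + 0.0203 = 0.08835
P(C|R3) = 0.28·0.217 + 0.64·0.162 + 0.08·0.034 = 0.06076 + 0.10368 + 0.00272 = 0.16716
Then overall,
P(C) = 0.35·0.13217 + 0.07·0.08835 + 0.58·0.16716
      = 0.0462595 + 0.0061845 + 0.0969528 = 0.1493968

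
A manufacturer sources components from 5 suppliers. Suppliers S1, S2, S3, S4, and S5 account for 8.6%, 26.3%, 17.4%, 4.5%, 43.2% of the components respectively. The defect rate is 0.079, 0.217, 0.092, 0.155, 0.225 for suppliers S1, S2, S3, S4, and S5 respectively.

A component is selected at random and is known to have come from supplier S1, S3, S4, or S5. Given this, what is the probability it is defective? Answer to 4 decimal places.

Let S = {S1, S3, S4, S5}.
P(S) = 0.086 + 0.174 + 0.045 + 0.432 = 0.737.
P(D ∩ S) = 0.079·0.086 + 0.092·0.174 + 0.155·0.045 + 0.225·0.432 = 0.006794 + 0.016008 + 0.006975 + 0.0972 = 0.126977.
P(D | S) = 0.126977 / 0.737 = 0.172289…

0.1723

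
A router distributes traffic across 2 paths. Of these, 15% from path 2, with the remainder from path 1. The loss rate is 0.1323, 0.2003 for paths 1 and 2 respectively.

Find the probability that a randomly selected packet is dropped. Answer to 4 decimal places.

0.1425

P(1) = 1 − (0.15) = 0.85.
P(L) = P(L|1)·P(1) + P(L|2)·P(2)
      = 0.1323·0.85 + 0.2003·0.15
      = 0.112455 + 0.030045 = 0.1425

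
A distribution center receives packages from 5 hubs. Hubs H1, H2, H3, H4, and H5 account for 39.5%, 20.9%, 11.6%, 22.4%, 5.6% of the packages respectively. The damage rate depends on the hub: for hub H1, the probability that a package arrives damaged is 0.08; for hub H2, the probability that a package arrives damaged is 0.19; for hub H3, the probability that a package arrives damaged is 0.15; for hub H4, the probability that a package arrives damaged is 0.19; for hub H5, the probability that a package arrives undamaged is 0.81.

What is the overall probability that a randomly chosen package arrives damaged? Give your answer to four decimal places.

P(D) ≈ 0.1419

P(D|H5) = 1 − 0.81 = 0.19.
Using total probability over the partition,
P(D) = P(D|H1)·P(H1) + P(D|H2)·P(H2) + P(D|H3)·P(H3) + P(D|H4)·P(H4) + P(D|H5)·P(H5)
      = 0.08·0.395 + 0.19·0.209 + 0.15·0.116 + 0.19·0.224 + 0.19·0.056
      = 0.0316 + 0.03971 + 0.0174 + 0.04256 + 0.01064 = 0.14191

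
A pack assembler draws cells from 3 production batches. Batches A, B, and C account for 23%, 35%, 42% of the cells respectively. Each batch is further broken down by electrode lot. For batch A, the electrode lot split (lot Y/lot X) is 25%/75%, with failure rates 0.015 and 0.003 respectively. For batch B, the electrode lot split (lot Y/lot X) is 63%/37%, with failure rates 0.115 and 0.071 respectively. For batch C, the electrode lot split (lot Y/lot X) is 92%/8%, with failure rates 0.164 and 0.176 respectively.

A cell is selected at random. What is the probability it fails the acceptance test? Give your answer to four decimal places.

P(F|A) = 0.25·0.015 + 0.75·0.003 = 0.00375 + 0.00225 = 0.006
P(F|B) = 0.63·0.115 + 0.37·0.071 = 0.07245 + 0.02627 = 0.09872
P(F|C) = 0.92·0.164 + 0.08·0.176 = 0.15088 + 0.01408 = 0.16496
Then overall,
P(F) = 0.23·0.006 + 0.35·0.09872 + 0.42·0.16496
      = 0.00138 + 0.034552 + 0.0692832 = 0.1052152

0.1052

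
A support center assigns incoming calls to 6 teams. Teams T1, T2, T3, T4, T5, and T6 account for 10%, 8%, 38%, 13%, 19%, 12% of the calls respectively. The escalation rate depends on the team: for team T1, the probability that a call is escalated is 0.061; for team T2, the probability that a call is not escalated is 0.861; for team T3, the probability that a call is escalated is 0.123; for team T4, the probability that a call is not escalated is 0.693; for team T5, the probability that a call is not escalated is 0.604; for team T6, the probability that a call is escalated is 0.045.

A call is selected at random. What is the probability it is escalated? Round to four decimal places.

P(E|T2) = 1 − 0.861 = 0.139.
P(E|T4) = 1 − 0.693 = 0.307.
P(E|T5) = 1 − 0.604 = 0.396.
P(E) = P(E|T1)·P(T1) + P(E|T2)·P(T2) + P(E|T3)·P(T3) + P(E|T4)·P(T4) + P(E|T5)·P(T5) + P(E|T6)·P(T6)
      = 0.061·0.1 + 0.139·0.08 + 0.123·0.38 + 0.307·0.13 + 0.396·0.19 + 0.045·0.12
      = 0.0061 + 0.01112 + 0.04674 + 0.03991 + 0.07524 + 0.0054 = 0.18451

P(E) ≈ 0.1845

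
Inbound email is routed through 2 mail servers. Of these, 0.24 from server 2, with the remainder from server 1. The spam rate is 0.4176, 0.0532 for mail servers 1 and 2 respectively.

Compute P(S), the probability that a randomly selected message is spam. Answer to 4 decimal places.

P(S) ≈ 0.3301

P(1) = 1 − (0.24) = 0.76.
P(S) = P(S|1)·P(1) + P(S|2)·P(2)
      = 0.4176·0.76 + 0.0532·0.24
      = 0.317376 + 0.012768 = 0.330144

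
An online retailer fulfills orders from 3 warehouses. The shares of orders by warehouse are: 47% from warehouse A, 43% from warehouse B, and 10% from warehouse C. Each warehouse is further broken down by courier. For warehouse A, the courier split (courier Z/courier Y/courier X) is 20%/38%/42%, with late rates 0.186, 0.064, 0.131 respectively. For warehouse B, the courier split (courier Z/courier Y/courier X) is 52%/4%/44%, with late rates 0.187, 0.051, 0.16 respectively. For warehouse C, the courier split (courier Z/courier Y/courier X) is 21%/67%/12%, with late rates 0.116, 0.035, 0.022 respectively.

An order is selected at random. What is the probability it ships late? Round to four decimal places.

P(L) ≈ 0.1328

P(L|A) = 0.2·0.186 + 0.38·0.064 + 0.42·0.131 = 0.0372 + 0.02432 + 0.05502 = 0.11654
P(L|B) = 0.52·0.187 + 0.04·0.051 + 0.44·0.16 = 0.09724 + 0.00204 + 0.0704 = 0.16968
P(L|C) = 0.21·0.116 + 0.67·0.035 + 0.12·0.022 = 0.02436 + 0.02345 + 0.00264 = 0.05045
Then overall,
P(L) = 0.47·0.11654 + 0.43·0.16968 + 0.1·0.05045
      = 0.0547738 + 0.0729624 + 0.005045 = 0.1327812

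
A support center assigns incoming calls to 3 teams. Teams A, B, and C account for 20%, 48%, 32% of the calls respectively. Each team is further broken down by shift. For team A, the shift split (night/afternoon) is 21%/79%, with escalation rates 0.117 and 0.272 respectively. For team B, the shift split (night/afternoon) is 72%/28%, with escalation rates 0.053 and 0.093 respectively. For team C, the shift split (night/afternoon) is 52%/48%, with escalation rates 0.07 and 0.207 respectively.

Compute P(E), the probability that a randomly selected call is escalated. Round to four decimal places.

P(E|A) = 0.21·0.117 + 0.79·0.272 = 0.02457 + 0.21488 = 0.23945
P(E|B) = 0.72·0.053 + 0.28·0.093 = 0.03816 + 0.02604 = 0.0642
P(E|C) = 0.52·0.07 + 0.48·0.207 = 0.0364 + 0.09936 = 0.13576
By total probability over the outer partition,
P(E) = 0.2·0.23945 + 0.48·0.0642 + 0.32·0.13576
      = 0.04789 + 0.030816 + 0.0434432 = 0.1221492

P(E) ≈ 0.1221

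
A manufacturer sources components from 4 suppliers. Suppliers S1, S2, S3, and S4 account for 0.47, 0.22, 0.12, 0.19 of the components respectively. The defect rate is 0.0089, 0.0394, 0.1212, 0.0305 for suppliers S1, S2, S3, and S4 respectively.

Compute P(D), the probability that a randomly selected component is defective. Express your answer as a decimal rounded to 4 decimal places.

P(D) = P(D|S1)·P(S1) + P(D|S2)·P(S2) + P(D|S3)·P(S3) + P(D|S4)·P(S4)
      = 0.0089·0.47 + 0.0394·0.22 + 0.1212·0.12 + 0.0305·0.19
      = 0.004183 + 0.008668 + 0.014544 + 0.005795 = 0.03319

P(D) ≈ 0.0332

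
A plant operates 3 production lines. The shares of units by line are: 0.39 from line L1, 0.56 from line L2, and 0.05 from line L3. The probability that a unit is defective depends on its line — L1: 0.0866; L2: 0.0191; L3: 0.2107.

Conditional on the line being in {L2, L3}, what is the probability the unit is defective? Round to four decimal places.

Let S = {L2, L3}.
P(S) = 0.56 + 0.05 = 0.61.
P(D ∩ S) = 0.0191·0.56 + 0.2107·0.05 = 0.010696 + 0.010535 = 0.021231.
P(D | S) = 0.021231 / 0.61 = 0.034805…

P(D|S) ≈ 0.0348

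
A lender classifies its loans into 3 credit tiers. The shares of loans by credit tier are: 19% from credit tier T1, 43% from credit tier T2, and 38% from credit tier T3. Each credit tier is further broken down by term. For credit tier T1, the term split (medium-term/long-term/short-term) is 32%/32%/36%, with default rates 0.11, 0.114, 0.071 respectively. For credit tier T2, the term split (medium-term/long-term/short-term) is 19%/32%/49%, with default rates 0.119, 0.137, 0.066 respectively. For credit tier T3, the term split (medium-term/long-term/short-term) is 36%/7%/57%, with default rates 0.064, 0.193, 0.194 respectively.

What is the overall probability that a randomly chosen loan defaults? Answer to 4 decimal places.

P(D|T1) = 0.32·0.11 + 0.32·0.114 + 0.36·0.071 = 0.0352 + 0.03648 + 0.02556 = 0.09724
P(D|T2) = 0.19·0.119 + 0.32·0.137 + 0.49·0.066 = 0.02261 + 0.04384 + 0.03234 = 0.09879
P(D|T3) = 0.36·0.064 + 0.07·0.193 + 0.57·0.194 = 0.02304 + 0.01351 + 0.11058 = 0.14713
Then overall,
P(D) = 0.19·0.09724 + 0.43·0.09879 + 0.38·0.14713
      = 0.0184756 + 0.0424797 + 0.0559094 = 0.1168647

P(D) ≈ 0.1169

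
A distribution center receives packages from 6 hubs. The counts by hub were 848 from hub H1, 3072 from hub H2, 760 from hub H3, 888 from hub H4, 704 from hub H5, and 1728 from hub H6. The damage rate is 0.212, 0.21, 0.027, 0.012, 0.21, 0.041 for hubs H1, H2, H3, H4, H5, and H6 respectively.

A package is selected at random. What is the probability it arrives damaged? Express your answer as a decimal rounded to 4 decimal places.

Total: 848 + 3072 + 760 + 888 + 704 + 1728 = 8000.
P(H1) = 848/8000 = 0.106. P(H2) = 3072/8000 = 0.384. P(H3) = 760/8000 = 0.095. P(H4) = 888/8000 = 0.111. P(H5) = 704/8000 = 0.088. P(H6) = 1728/8000 = 0.216.
P(D) = P(D|H1)·P(H1) + P(D|H2)·P(H2) + P(D|H3)·P(H3) + P(D|H4)·P(H4) + P(D|H5)·P(H5) + P(D|H6)·P(H6)
      = 0.212·0.106 + 0.21·0.384 + 0.027·0.095 + 0.012·0.111 + 0.21·0.088 + 0.041·0.216
      = 0.022472 + 0.08064 + 0.002565 + 0.001332 + 0.01848 + 0.008856 = 0.134345

0.1343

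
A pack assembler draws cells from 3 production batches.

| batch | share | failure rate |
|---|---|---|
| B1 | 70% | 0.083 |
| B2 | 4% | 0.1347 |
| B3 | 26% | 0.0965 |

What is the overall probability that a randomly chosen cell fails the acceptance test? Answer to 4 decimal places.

0.0886

Using total probability over the partition,
P(F) = P(F|B1)·P(B1) + P(F|B2)·P(B2) + P(F|B3)·P(B3)
      = 0.083·0.7 + 0.1347·0.04 + 0.0965·0.26
      = 0.0581 + 0.005388 + 0.02509 = 0.088578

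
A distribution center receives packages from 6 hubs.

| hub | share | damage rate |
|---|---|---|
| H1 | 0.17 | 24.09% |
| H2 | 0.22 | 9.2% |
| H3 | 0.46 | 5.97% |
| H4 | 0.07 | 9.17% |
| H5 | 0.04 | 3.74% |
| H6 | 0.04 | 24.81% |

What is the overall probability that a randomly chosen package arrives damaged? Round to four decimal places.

Summing over the partition,
P(D) = P(D|H1)·P(H1) + P(D|H2)·P(H2) + P(D|H3)·P(H3) + P(D|H4)·P(H4) + P(D|H5)·P(H5) + P(D|H6)·P(H6)
      = 0.2409·0.17 + 0.092·0.22 + 0.0597·0.46 + 0.0917·0.07 + 0.0374·0.04 + 0.2481·0.04
      = 0.040953 + 0.02024 + 0.027462 + 0.006419 + 0.001496 + 0.009924 = 0.106494

0.1065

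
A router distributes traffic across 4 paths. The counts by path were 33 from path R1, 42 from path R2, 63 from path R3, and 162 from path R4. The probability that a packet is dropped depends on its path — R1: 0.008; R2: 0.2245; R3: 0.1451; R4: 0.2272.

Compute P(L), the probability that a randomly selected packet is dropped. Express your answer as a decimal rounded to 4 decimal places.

0.1855

Total: 33 + 42 + 63 + 162 = 300.
P(R1) = 33/300 = 0.11. P(R2) = 42/300 = 0.14. P(R3) = 63/300 = 0.21. P(R4) = 162/300 = 0.54.
By the law of total probability,
P(L) = P(L|R1)·P(R1) + P(L|R2)·P(R2) + P(L|R3)·P(R3) + P(L|R4)·P(R4)
      = 0.008·0.11 + 0.2245·0.14 + 0.1451·0.21 + 0.2272·0.54
      = 0.00088 + 0.03143 + 0.030471 + 0.122688 = 0.185469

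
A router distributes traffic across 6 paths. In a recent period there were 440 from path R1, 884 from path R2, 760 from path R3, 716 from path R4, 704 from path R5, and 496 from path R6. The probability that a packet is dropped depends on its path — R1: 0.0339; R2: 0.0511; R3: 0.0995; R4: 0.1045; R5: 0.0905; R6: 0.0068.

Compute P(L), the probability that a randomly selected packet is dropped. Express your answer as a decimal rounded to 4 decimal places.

P(L) ≈ 0.0694

Total: 440 + 884 + 760 + 716 + 704 + 496 = 4000.
P(R1) = 440/4000 = 0.11. P(R2) = 884/4000 = 0.221. P(R3) = 760/4000 = 0.19. P(R4) = 716/4000 = 0.179. P(R5) = 704/4000 = 0.176. P(R6) = 496/4000 = 0.124.
By the law of total probability,
P(L) = P(L|R1)·P(R1) + P(L|R2)·P(R2) + P(L|R3)·P(R3) + P(L|R4)·P(R4) + P(L|R5)·P(R5) + P(L|R6)·P(R6)
      = 0.0339·0.11 + 0.0511·0.221 + 0.0995·0.19 + 0.1045·0.179 + 0.0905·0.176 + 0.0068·0.124
      = 0.003729 + 0.0112931 + 0.018905 + 0.0187055 + 0.015928 + 0.0008432 = 0.0694038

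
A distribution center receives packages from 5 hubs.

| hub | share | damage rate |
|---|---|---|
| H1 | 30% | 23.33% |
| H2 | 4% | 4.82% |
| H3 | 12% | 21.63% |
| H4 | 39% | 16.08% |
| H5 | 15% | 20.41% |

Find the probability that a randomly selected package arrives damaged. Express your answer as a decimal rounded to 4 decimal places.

0.1912

P(D) = P(D|H1)·P(H1) + P(D|H2)·P(H2) + P(D|H3)·P(H3) + P(D|H4)·P(H4) + P(D|H5)·P(H5)
      = 0.2333·0.3 + 0.0482·0.04 + 0.2163·0.12 + 0.1608·0.39 + 0.2041·0.15
      = 0.06999 + 0.001928 + 0.025956 + 0.062712 + 0.030615 = 0.191201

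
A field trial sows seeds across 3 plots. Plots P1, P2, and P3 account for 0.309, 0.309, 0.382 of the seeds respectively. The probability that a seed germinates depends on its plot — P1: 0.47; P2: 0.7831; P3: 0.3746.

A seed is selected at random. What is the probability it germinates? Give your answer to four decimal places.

0.5303

P(G) = P(G|P1)·P(P1) + P(G|P2)·P(P2) + P(G|P3)·P(P3)
      = 0.47·0.309 + 0.7831·0.309 + 0.3746·0.382
      = 0.14523 + 0.2419779 + 0.1430972 = 0.5303051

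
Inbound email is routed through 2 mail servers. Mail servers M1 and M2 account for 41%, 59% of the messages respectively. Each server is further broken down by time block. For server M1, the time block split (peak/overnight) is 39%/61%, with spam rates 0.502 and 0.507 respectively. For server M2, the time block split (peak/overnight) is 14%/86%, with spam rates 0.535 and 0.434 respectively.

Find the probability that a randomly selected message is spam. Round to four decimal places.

P(S) ≈ 0.4715

P(S|M1) = 0.39·0.502 + 0.61·0.507 = 0.19578 + 0.30927 = 0.50505
P(S|M2) = 0.14·0.535 + 0.86·0.434 = 0.0749 + 0.37324 = 0.44814
By total probability over the outer partition,
P(S) = 0.41·0.50505 + 0.59·0.44814
      = 0.2070705 + 0.2644026 = 0.4714731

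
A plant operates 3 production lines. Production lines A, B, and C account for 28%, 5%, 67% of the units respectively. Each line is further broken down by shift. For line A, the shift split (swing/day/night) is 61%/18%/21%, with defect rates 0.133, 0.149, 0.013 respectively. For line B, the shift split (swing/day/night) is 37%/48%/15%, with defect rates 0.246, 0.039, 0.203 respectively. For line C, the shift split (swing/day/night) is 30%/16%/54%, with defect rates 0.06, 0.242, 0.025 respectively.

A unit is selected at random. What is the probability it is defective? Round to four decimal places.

0.0850

P(D|A) = 0.61·0.133 + 0.18·0.149 + 0.21·0.013 = 0.08113 + 0.02682 + 0.00273 = 0.11068
P(D|B) = 0.37·0.246 + 0.48·0.039 + 0.15·0.203 = 0.09102 + 0.01872 + 0.03045 = 0.14019
P(D|C) = 0.3·0.06 + 0.16·0.242 + 0.54·0.025 = 0.018 + 0.03872 + 0.0135 = 0.07022
By total probability over the outer partition,
P(D) = 0.28·0.11068 + 0.05·0.14019 + 0.67·0.07022
      = 0.0309904 + 0.0070095 + 0.0470474 = 0.0850473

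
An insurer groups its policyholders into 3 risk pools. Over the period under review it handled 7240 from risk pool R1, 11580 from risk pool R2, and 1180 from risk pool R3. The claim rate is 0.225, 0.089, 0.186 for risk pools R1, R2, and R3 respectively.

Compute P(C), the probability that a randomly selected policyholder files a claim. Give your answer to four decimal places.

Total: 7240 + 11580 + 1180 = 20000.
P(R1) = 7240/20000 = 0.362. P(R2) = 11580/20000 = 0.579. P(R3) = 1180/20000 = 0.059.
Summing over the partition,
P(C) = P(C|R1)·P(R1) + P(C|R2)·P(R2) + P(C|R3)·P(R3)
      = 0.225·0.362 + 0.089·0.579 + 0.186·0.059
      = 0.08145 + 0.051531 + 0.010974 = 0.143955

0.1440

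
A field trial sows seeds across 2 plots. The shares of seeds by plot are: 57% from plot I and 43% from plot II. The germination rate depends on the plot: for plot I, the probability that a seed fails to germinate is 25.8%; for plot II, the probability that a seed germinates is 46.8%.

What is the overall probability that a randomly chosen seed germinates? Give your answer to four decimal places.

P(G|I) = 1 − 0.258 = 0.742.
Using total probability over the partition,
P(G) = P(G|I)·P(I) + P(G|II)·P(II)
      = 0.742·0.57 + 0.468·0.43
      = 0.42294 + 0.20124 = 0.62418

P(G) ≈ 0.6242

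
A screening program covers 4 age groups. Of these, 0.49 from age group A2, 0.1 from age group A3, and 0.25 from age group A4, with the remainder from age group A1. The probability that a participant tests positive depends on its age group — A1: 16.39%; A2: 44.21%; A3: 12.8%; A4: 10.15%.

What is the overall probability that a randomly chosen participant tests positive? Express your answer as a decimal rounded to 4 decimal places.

P(A1) = 1 − (0.49 + 0.1 + 0.25) = 0.16.
By the law of total probability,
P(T) = P(T|A1)·P(A1) + P(T|A2)·P(A2) + P(T|A3)·P(A3) + P(T|A4)·P(A4)
      = 0.1639·0.16 + 0.4421·0.49 + 0.128·0.1 + 0.1015·0.25
      = 0.026224 + 0.216629 + 0.0128 + 0.025375 = 0.281028

0.2810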